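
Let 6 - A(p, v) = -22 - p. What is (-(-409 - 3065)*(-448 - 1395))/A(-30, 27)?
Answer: 3201291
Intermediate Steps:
A(p, v) = 28 + p (A(p, v) = 6 - (-22 - p) = 6 + (22 + p) = 28 + p)
(-(-409 - 3065)*(-448 - 1395))/A(-30, 27) = (-(-409 - 3065)*(-448 - 1395))/(28 - 30) = -(-3474)*(-1843)/(-2) = -1*6402582*(-½) = -6402582*(-½) = 3201291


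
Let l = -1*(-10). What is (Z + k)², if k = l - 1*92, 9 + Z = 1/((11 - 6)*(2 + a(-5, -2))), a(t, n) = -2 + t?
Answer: 5180176/625 ≈ 8288.3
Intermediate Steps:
l = 10
Z = -226/25 (Z = -9 + 1/((11 - 6)*(2 + (-2 - 5))) = -9 + 1/(5*(2 - 7)) = -9 + 1/(5*(-5)) = -9 + 1/(-25) = -9 - 1/25 = -226/25 ≈ -9.0400)
k = -82 (k = 10 - 1*92 = 10 - 92 = -82)
(Z + k)² = (-226/25 - 82)² = (-2276/25)² = 5180176/625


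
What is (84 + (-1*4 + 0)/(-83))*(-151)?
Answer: -1053376/83 ≈ -12691.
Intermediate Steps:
(84 + (-1*4 + 0)/(-83))*(-151) = (84 + (-4 + 0)*(-1/83))*(-151) = (84 - 4*(-1/83))*(-151) = (84 + 4/83)*(-151) = (6976/83)*(-151) = -1053376/83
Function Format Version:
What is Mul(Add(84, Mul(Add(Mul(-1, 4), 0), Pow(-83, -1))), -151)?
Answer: Rational(-1053376, 83) ≈ -12691.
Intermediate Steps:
Mul(Add(84, Mul(Add(Mul(-1, 4), 0), Pow(-83, -1))), -151) = Mul(Add(84, Mul(Add(-4, 0), Rational(-1, 83))), -151) = Mul(Add(84, Mul(-4, Rational(-1, 83))), -151) = Mul(Add(84, Rational(4, 83)), -151) = Mul(Rational(6976, 83), -151) = Rational(-1053376, 83)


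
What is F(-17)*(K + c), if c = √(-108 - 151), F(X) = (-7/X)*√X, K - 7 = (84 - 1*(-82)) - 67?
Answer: -7*√4403/17 + 742*I*√17/17 ≈ -27.323 + 179.96*I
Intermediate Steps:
K = 106 (K = 7 + ((84 - 1*(-82)) - 67) = 7 + ((84 + 82) - 67) = 7 + (166 - 67) = 7 + 99 = 106)
F(X) = -7/√X
c = I*√259 (c = √(-259) = I*√259 ≈ 16.093*I)
F(-17)*(K + c) = (-(-7)*I*√17/17)*(106 + I*√259) = (7*I*√17/17)*(106 + I*√259) = 7*I*√17*(106 + I*√259)/17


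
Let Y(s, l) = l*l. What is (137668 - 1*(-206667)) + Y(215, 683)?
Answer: 810824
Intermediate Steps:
Y(s, l) = l**2
(137668 - 1*(-206667)) + Y(215, 683) = (137668 - 1*(-206667)) + 683**2 = (137668 + 206667) + 466489 = 344335 + 466489 = 810824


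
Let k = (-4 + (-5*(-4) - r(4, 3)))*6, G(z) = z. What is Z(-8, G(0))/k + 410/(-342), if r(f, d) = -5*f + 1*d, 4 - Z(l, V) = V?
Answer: -739/627 ≈ -1.1786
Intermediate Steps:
Z(l, V) = 4 - V
r(f, d) = d - 5*f (r(f, d) = -5*f + d = d - 5*f)
k = 198 (k = (-4 + (-5*(-4) - (3 - 5*4)))*6 = (-4 + (20 - (3 - 20)))*6 = (-4 + (20 - 1*(-17)))*6 = (-4 + (20 + 17))*6 = (-4 + 37)*6 = 33*6 = 198)
Z(-8, G(0))/k + 410/(-342) = (4 - 1*0)/198 + 410/(-342) = (4 + 0)*(1/198) + 410*(-1/342) = 4*(1/198) - 205/171 = 2/99 - 205/171 = -739/627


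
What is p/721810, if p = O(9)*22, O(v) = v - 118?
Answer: -1199/360905 ≈ -0.0033222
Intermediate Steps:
O(v) = -118 + v
p = -2398 (p = (-118 + 9)*22 = -109*22 = -2398)
p/721810 = -2398/721810 = -2398*1/721810 = -1199/360905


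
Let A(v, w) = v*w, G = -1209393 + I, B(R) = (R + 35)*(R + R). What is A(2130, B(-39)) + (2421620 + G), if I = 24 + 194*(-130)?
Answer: 1851591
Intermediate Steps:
B(R) = 2*R*(35 + R) (B(R) = (35 + R)*(2*R) = 2*R*(35 + R))
I = -25196 (I = 24 - 25220 = -25196)
G = -1234589 (G = -1209393 - 25196 = -1234589)
A(2130, B(-39)) + (2421620 + G) = 2130*(2*(-39)*(35 - 39)) + (2421620 - 1234589) = 2130*(2*(-39)*(-4)) + 1187031 = 2130*312 + 1187031 = 664560 + 1187031 = 1851591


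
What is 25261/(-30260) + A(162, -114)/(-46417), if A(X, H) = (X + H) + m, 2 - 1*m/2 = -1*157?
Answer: -1183614997/1404578420 ≈ -0.84268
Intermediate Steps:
m = 318 (m = 4 - (-2)*157 = 4 - 2*(-157) = 4 + 314 = 318)
A(X, H) = 318 + H + X (A(X, H) = (X + H) + 318 = (H + X) + 318 = 318 + H + X)
25261/(-30260) + A(162, -114)/(-46417) = 25261/(-30260) + (318 - 114 + 162)/(-46417) = 25261*(-1/30260) + 366*(-1/46417) = -25261/30260 - 366/46417 = -1183614997/1404578420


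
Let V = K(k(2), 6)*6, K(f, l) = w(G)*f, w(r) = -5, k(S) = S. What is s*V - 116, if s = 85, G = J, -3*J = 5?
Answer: -5216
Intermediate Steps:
J = -5/3 (J = -⅓*5 = -5/3 ≈ -1.6667)
G = -5/3 ≈ -1.6667
K(f, l) = -5*f
V = -60 (V = -5*2*6 = -10*6 = -60)
s*V - 116 = 85*(-60) - 116 = -5100 - 116 = -5216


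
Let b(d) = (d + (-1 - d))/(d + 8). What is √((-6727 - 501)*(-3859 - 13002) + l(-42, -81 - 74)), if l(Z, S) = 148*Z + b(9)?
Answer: √35219011571/17 ≈ 11039.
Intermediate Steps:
b(d) = -1/(8 + d)
l(Z, S) = -1/17 + 148*Z (l(Z, S) = 148*Z - 1/(8 + 9) = 148*Z - 1/17 = -1/17 + 148*Z)
√((-6727 - 501)*(-3859 - 13002) + l(-42, -81 - 74)) = √((-6727 - 501)*(-3859 - 13002) + (-1/17 + 148*(-42))) = √(-7228*(-16861) + (-1/17 - 6216)) = √(121871308 - 105673/17) = √(2071706563/17) = √35219011571/17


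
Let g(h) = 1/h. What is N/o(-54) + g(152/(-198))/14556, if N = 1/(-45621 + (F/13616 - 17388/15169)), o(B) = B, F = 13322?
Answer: -596964050089495/6701052273968258064 ≈ -8.9085e-5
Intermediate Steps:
N = -14752936/673046169941 (N = 1/(-45621 + (13322/13616 - 17388/15169)) = 1/(-45621 + (13322*(1/13616) - 17388*1/15169)) = 1/(-45621 + (6661/6808 - 2484/2167)) = 1/(-45621 - 2476685/14752936) = 1/(-673046169941/14752936) = -14752936/673046169941 ≈ -2.1920e-5)
N/o(-54) + g(152/(-198))/14556 = -14752936/673046169941/(-54) + 1/((152/(-198))*14556) = -14752936/673046169941*(-1/54) + (1/14556)/(152*(-1/198)) = 7376468/18172246588407 + (1/14556)/(-76/99) = 7376468/18172246588407 - 99/76*1/14556 = 7376468/18172246588407 - 33/368752 = -596964050089495/6701052273968258064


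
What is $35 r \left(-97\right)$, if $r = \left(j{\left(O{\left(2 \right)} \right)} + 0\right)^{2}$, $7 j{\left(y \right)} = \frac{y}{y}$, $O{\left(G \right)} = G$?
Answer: $- \frac{485}{7} \approx -69.286$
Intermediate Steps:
$j{\left(y \right)} = \frac{1}{7}$ ($j{\left(y \right)} = \frac{y \frac{1}{y}}{7} = \frac{1}{7} \cdot 1 = \frac{1}{7}$)
$r = \frac{1}{49}$ ($r = \left(\frac{1}{7} + 0\right)^{2} = \left(\frac{1}{7}\right)^{2} = \frac{1}{49} \approx 0.020408$)
$35 r \left(-97\right) = 35 \cdot \frac{1}{49} \left(-97\right) = \frac{5}{7} \left(-97\right) = - \frac{485}{7}$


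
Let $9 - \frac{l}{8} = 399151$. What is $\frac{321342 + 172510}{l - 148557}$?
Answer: $- \frac{493852}{3341693} \approx -0.14778$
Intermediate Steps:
$l = -3193136$ ($l = 72 - 3193208 = -3193136$)
$\frac{321342 + 172510}{l - 148557} = \frac{321342 + 172510}{-3193136 - 148557} = \frac{493852}{-3341693} = 493852 \left(- \frac{1}{3341693}\right) = - \frac{493852}{3341693}$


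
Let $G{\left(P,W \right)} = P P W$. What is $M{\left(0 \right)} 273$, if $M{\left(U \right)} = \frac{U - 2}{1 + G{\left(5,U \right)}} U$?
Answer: $0$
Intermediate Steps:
$G{\left(P,W \right)} = W P^{2}$ ($G{\left(P,W \right)} = P^{2} W = W P^{2}$)
$M{\left(U \right)} = \frac{U \left(-2 + U\right)}{1 + 25 U}$ ($M{\left(U \right)} = \frac{U - 2}{1 + U 5^{2}} U = \frac{-2 + U}{1 + U 25} U = \frac{-2 + U}{1 + 25 U} U = \frac{U \left(-2 + U\right)}{1 + 25 U}$)
$M{\left(0 \right)} 273 = \frac{0 \left(-2 + 0\right)}{1 + 25 \cdot 0} \cdot 273 = 0 \frac{1}{1 + 0} \left(-2\right) 273 = 0 \cdot 1^{-1} \left(-2\right) 273 = 0 \cdot 1 \left(-2\right) 273 = 0 \cdot 273 = 0$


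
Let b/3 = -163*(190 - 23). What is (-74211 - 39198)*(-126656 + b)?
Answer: 23625249471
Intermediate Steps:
b = -81663 (b = 3*(-163*(190 - 23)) = 3*(-163*167) = 3*(-27221) = -81663)
(-74211 - 39198)*(-126656 + b) = (-74211 - 39198)*(-126656 - 81663) = -113409*(-208319) = 23625249471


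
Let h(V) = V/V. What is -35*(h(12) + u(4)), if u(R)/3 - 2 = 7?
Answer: -980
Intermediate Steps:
u(R) = 27 (u(R) = 6 + 3*7 = 6 + 21 = 27)
h(V) = 1
-35*(h(12) + u(4)) = -35*(1 + 27) = -35*28 = -980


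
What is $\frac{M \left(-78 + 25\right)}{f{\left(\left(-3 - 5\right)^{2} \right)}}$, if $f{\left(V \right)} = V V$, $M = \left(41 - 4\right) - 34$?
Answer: $- \frac{159}{4096} \approx -0.038818$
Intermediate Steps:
$M = 3$ ($M = 37 - 34 = 3$)
$f{\left(V \right)} = V^{2}$
$\frac{M \left(-78 + 25\right)}{f{\left(\left(-3 - 5\right)^{2} \right)}} = \frac{3 \left(-78 + 25\right)}{\left(\left(-3 - 5\right)^{2}\right)^{2}} = \frac{3 \left(-53\right)}{\left(\left(-8\right)^{2}\right)^{2}} = - \frac{159}{64^{2}} = - \frac{159}{4096}$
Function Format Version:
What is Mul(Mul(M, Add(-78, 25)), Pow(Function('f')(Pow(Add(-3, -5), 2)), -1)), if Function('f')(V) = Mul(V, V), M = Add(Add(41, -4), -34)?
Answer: Rational(-159, 4096) ≈ -0.038818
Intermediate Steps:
M = 3 (M = Add(37, -34) = 3)
Function('f')(V) = Pow(V, 2)
Mul(Mul(M, Add(-78, 25)), Pow(Function('f')(Pow(Add(-3, -5), 2)), -1)) = Mul(Mul(3, Add(-78, 25)), Pow(Pow(Pow(Add(-3, -5), 2), 2), -1)) = Mul(Mul(3, -53), Pow(Pow(Pow(-8, 2), 2), -1)) = Mul(-159, Pow(Pow(64, 2), -1)) = Mul(-159, Pow(4096, -1)) = Mul(-159, Rational(1, 4096)) = Rational(-159, 4096)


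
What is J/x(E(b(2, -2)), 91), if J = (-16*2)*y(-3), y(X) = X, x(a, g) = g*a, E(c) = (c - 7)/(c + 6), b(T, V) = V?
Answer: -128/273 ≈ -0.46886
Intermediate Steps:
E(c) = (-7 + c)/(6 + c)
x(a, g) = a*g
J = 96 (J = -16*2*(-3) = -32*(-3) = 96)
J/x(E(b(2, -2)), 91) = 96/((((-7 - 2)/(6 - 2))*91)) = 96/(((-9/4)*91)) = 96/((((¼)*(-9))*91)) = 96/((-9/4*91)) = 96/(-819/4) = 96*(-4/819) = -128/273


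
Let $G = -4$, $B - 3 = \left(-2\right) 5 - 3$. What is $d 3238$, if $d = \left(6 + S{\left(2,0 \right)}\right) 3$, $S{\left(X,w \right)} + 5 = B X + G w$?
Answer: $-184566$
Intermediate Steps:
$B = -10$ ($B = 3 - 13 = -10$)
$S{\left(X,w \right)} = -5 - 10 X - 4 w$ ($S{\left(X,w \right)} = -5 - \left(4 w + 10 X\right) = -5 - 10 X - 4 w$)
$d = -57$ ($d = \left(6 - 25\right) 3 = \left(-19\right) 3 = -57$)
$d 3238 = \left(-57\right) 3238 = -184566$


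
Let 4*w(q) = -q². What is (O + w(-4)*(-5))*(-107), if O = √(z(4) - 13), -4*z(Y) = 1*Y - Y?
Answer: -2140 - 107*I*√13 ≈ -2140.0 - 385.79*I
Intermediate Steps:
w(q) = -q²/4 (w(q) = (-q²)/4 = -q²/4)
z(Y) = 0 (z(Y) = -(1*Y - Y)/4 = -(Y - Y)/4 = -¼*0 = 0)
O = I*√13 (O = √(0 - 13) = √(-13) = I*√13 ≈ 3.6056*I)
(O + w(-4)*(-5))*(-107) = (I*√13 - ¼*(-4)²*(-5))*(-107) = (I*√13 - ¼*16*(-5))*(-107) = (I*√13 - 4*(-5))*(-107) = (I*√13 + 20)*(-107) = (20 + I*√13)*(-107) = -2140 - 107*I*√13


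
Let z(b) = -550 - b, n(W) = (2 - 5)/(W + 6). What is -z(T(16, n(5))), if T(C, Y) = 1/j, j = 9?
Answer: 4951/9 ≈ 550.11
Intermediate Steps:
n(W) = -3/(6 + W)
T(C, Y) = ⅑ (T(C, Y) = 1/9 = ⅑)
-z(T(16, n(5))) = -(-550 - 1*⅑) = -(-550 - ⅑) = -1*(-4951/9) = 4951/9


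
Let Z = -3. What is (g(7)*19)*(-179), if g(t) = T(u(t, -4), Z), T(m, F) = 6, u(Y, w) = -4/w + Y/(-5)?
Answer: -20406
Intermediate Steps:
u(Y, w) = -4/w - Y/5 (u(Y, w) = -4/w + Y*(-1/5) = -4/w - Y/5)
g(t) = 6
(g(7)*19)*(-179) = (6*19)*(-179) = 114*(-179) = -20406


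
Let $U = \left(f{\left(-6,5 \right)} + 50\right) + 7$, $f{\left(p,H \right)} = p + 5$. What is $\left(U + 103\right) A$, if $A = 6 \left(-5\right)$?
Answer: $-4770$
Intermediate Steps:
$A = -30$
$f{\left(p,H \right)} = 5 + p$
$U = 56$ ($U = \left(\left(5 - 6\right) + 50\right) + 7 = \left(-1 + 50\right) + 7 = 49 + 7 = 56$)
$\left(U + 103\right) A = \left(56 + 103\right) \left(-30\right) = 159 \left(-30\right) = -4770$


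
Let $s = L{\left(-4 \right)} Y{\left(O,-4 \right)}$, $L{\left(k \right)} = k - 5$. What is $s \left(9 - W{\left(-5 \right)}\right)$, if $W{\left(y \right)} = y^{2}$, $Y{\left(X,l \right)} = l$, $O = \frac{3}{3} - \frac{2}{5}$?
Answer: $-576$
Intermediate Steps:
$L{\left(k \right)} = -5 + k$
$O = \frac{3}{5}$ ($O = 3 \cdot \frac{1}{3} - \frac{2}{5} = 1 - \frac{2}{5} = \frac{3}{5} \approx 0.6$)
$s = 36$ ($s = \left(-5 - 4\right) \left(-4\right) = \left(-9\right) \left(-4\right) = 36$)
$s \left(9 - W{\left(-5 \right)}\right) = 36 \left(9 - \left(-5\right)^{2}\right) = 36 \left(9 - 25\right) = 36 \left(-16\right) = -576$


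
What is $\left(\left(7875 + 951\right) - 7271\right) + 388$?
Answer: $1943$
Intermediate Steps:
$\left(\left(7875 + 951\right) - 7271\right) + 388 = \left(8826 - 7271\right) + 388 = 1555 + 388 = 1943$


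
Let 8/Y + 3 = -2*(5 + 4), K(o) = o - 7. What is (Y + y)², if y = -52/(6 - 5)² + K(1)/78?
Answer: 205091041/74529 ≈ 2751.8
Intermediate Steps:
K(o) = -7 + o
y = -677/13 (y = -52/(6 - 5)² + (-7 + 1)/78 = -52/(1²) - 6*1/78 = -52/1 - 1/13 = -52*1 - 1/13 = -52 - 1/13 = -677/13 ≈ -52.077)
Y = -8/21 (Y = 8/(-3 - 2*(5 + 4)) = 8/(-3 - 2*9) = 8/(-3 - 18) = 8/(-21) = 8*(-1/21) = -8/21 ≈ -0.38095)
(Y + y)² = (-8/21 - 677/13)² = (-14321/273)² = 205091041/74529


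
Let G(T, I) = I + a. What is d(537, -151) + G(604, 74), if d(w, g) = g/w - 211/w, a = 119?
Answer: 103279/537 ≈ 192.33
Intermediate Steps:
G(T, I) = 119 + I (G(T, I) = I + 119 = 119 + I)
d(w, g) = -211/w + g/w
d(537, -151) + G(604, 74) = (-211 - 151)/537 + (119 + 74) = (1/537)*(-362) + 193 = -362/537 + 193 = 103279/537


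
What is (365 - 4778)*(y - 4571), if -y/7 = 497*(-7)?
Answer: -87297966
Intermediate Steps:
y = 24353 (y = -3479*(-7) = -7*(-3479) = 24353)
(365 - 4778)*(y - 4571) = (365 - 4778)*(24353 - 4571) = -4413*19782 = -87297966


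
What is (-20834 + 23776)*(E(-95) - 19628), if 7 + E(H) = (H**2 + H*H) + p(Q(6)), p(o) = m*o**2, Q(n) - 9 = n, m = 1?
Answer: -4001120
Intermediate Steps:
Q(n) = 9 + n
p(o) = o**2 (p(o) = 1*o**2 = o**2)
E(H) = 218 + 2*H**2 (E(H) = -7 + ((H**2 + H*H) + (9 + 6)**2) = -7 + ((H**2 + H**2) + 15**2) = -7 + (2*H**2 + 225) = -7 + (225 + 2*H**2) = 218 + 2*H**2)
(-20834 + 23776)*(E(-95) - 19628) = (-20834 + 23776)*((218 + 2*(-95)**2) - 19628) = 2942*((218 + 2*9025) - 19628) = 2942*((218 + 18050) - 19628) = 2942*(18268 - 19628) = 2942*(-1360) = -4001120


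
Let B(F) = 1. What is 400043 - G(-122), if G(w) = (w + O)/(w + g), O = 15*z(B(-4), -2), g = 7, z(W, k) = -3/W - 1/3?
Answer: 46004773/115 ≈ 4.0004e+5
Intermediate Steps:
z(W, k) = -⅓ - 3/W (z(W, k) = -3/W - 1*⅓ = -3/W - ⅓ = -⅓ - 3/W)
O = -50 (O = 15*((⅓)*(-9 - 1*1)/1) = 15*((⅓)*1*(-9 - 1)) = 15*((⅓)*1*(-10)) = 15*(-10/3) = -50)
G(w) = (-50 + w)/(7 + w) (G(w) = (w - 50)/(w + 7) = (-50 + w)/(7 + w))
400043 - G(-122) = 400043 - (-50 - 122)/(7 - 122) = 400043 - (-172)/(-115) = 400043 - (-1)*(-172)/115 = 400043 - 1*172/115 = 400043 - 172/115 = 46004773/115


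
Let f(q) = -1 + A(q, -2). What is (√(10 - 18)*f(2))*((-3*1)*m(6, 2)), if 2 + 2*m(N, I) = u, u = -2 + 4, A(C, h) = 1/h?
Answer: 0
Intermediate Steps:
u = 2
m(N, I) = 0 (m(N, I) = -1 + (½)*2 = -1 + 1 = 0)
f(q) = -3/2 (f(q) = -1 + 1/(-2) = -1 - ½ = -3/2)
(√(10 - 18)*f(2))*((-3*1)*m(6, 2)) = (√(10 - 18)*(-3/2))*(-3*1*0) = (√(-8)*(-3/2))*(-3*0) = ((2*I*√2)*(-3/2))*0 = -3*I*√2*0 = 0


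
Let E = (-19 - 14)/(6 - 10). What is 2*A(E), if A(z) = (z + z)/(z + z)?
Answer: 2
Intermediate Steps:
E = 33/4 (E = -33/(-4) = -33*(-¼) = 33/4 ≈ 8.2500)
A(z) = 1 (A(z) = (2*z)/((2*z)) = (2*z)*(1/(2*z)) = 1)
2*A(E) = 2*1 = 2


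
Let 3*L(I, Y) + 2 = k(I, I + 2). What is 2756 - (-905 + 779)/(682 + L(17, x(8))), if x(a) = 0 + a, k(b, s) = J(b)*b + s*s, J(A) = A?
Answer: 1237507/449 ≈ 2756.1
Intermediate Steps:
k(b, s) = b**2 + s**2 (k(b, s) = b*b + s*s = b**2 + s**2)
x(a) = a
L(I, Y) = -2/3 + I**2/3 + (2 + I)**2/3 (L(I, Y) = -2/3 + (I**2 + (I + 2)**2)/3 = -2/3 + (I**2 + (2 + I)**2)/3 = -2/3 + (I**2/3 + (2 + I)**2/3) = -2/3 + I**2/3 + (2 + I)**2/3)
2756 - (-905 + 779)/(682 + L(17, x(8))) = 2756 - (-905 + 779)/(682 + (-2/3 + (1/3)*17**2 + (2 + 17)**2/3)) = 2756 - (-126)/(682 + (-2/3 + (1/3)*289 + (1/3)*19**2)) = 2756 - (-126)/(682 + (-2/3 + 289/3 + (1/3)*361)) = 2756 - (-126)/(682 + (-2/3 + 289/3 + 361/3)) = 2756 - (-126)/(682 + 216) = 2756 - (-126)/898 = 2756 - 1*(-63/449) = 2756 + 63/449 = 1237507/449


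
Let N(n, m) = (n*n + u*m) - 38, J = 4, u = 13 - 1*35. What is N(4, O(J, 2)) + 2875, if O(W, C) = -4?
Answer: 2941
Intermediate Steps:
u = -22 (u = 13 - 35 = -22)
N(n, m) = -38 + n**2 - 22*m (N(n, m) = (n*n - 22*m) - 38 = (n**2 - 22*m) - 38 = -38 + n**2 - 22*m)
N(4, O(J, 2)) + 2875 = (-38 + 4**2 - 22*(-4)) + 2875 = (-38 + 16 + 88) + 2875 = 66 + 2875 = 2941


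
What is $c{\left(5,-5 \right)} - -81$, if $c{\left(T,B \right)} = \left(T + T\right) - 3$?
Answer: $88$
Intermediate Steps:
$c{\left(T,B \right)} = -3 + 2 T$ ($c{\left(T,B \right)} = 2 T - 3 = -3 + 2 T$)
$c{\left(5,-5 \right)} - -81 = \left(-3 + 2 \cdot 5\right) - -81 = \left(-3 + 10\right) + 81 = 7 + 81 = 88$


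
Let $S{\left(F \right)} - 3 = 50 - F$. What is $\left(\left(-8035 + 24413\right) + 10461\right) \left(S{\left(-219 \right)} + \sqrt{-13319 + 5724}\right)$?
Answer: $7300208 + 187873 i \sqrt{155} \approx 7.3002 \cdot 10^{6} + 2.339 \cdot 10^{6} i$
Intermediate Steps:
$S{\left(F \right)} = 53 - F$ ($S{\left(F \right)} = 3 - \left(-50 + F\right) = 53 - F$)
$\left(\left(-8035 + 24413\right) + 10461\right) \left(S{\left(-219 \right)} + \sqrt{-13319 + 5724}\right) = \left(\left(-8035 + 24413\right) + 10461\right) \left(\left(53 - -219\right) + \sqrt{-13319 + 5724}\right) = \left(16378 + 10461\right) \left(\left(53 + 219\right) + \sqrt{-7595}\right) = 26839 \left(272 + 7 i \sqrt{155}\right) = 7300208 + 187873 i \sqrt{155}$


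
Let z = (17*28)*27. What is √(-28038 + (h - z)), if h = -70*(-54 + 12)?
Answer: 5*I*√1518 ≈ 194.81*I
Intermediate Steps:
z = 12852 (z = 476*27 = 12852)
h = 2940 (h = -70*(-42) = 2940)
√(-28038 + (h - z)) = √(-28038 + (2940 - 1*12852)) = √(-28038 + (2940 - 12852)) = √(-28038 - 9912) = √(-37950) = 5*I*√1518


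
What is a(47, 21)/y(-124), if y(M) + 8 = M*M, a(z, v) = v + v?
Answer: 21/7684 ≈ 0.0027330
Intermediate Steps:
a(z, v) = 2*v
y(M) = -8 + M² (y(M) = -8 + M*M = -8 + M²)
a(47, 21)/y(-124) = (2*21)/(-8 + (-124)²) = 42/(-8 + 15376) = 42/15368 = 42*(1/15368) = 21/7684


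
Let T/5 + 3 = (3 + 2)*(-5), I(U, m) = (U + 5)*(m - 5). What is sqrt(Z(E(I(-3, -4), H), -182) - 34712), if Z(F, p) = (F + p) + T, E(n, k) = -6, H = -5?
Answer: 4*I*sqrt(2190) ≈ 187.19*I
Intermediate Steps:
I(U, m) = (-5 + m)*(5 + U) (I(U, m) = (5 + U)*(-5 + m) = (-5 + m)*(5 + U))
T = -140 (T = -15 + 5*((3 + 2)*(-5)) = -15 + 5*(5*(-5)) = -15 + 5*(-25) = -15 - 125 = -140)
Z(F, p) = -140 + F + p (Z(F, p) = (F + p) - 140 = -140 + F + p)
sqrt(Z(E(I(-3, -4), H), -182) - 34712) = sqrt((-140 - 6 - 182) - 34712) = sqrt(-328 - 34712) = sqrt(-35040) = 4*I*sqrt(2190)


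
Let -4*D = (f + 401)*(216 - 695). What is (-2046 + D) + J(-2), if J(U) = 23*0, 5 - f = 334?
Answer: 6576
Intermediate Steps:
f = -329 (f = 5 - 1*334 = 5 - 334 = -329)
D = 8622 (D = -(-329 + 401)*(216 - 695)/4 = -18*(-479) = -¼*(-34488) = 8622)
J(U) = 0
(-2046 + D) + J(-2) = (-2046 + 8622) + 0 = 6576 + 0 = 6576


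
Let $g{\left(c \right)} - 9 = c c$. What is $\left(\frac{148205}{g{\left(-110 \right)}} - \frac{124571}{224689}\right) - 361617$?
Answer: $- \frac{983840952223311}{2720759101} \approx -3.6161 \cdot 10^{5}$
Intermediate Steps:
$g{\left(c \right)} = 9 + c^{2}$ ($g{\left(c \right)} = 9 + c c = 9 + c^{2}$)
$\left(\frac{148205}{g{\left(-110 \right)}} - \frac{124571}{224689}\right) - 361617 = \left(\frac{148205}{9 + \left(-110\right)^{2}} - \frac{124571}{224689}\right) - 361617 = \left(\frac{148205}{9 + 12100} - \frac{124571}{224689}\right) - 361617 = \left(\frac{148205}{12109} - \frac{124571}{224689}\right) - 361617 = \frac{31791603006}{2720759101} - 361617 = - \frac{983840952223311}{2720759101}$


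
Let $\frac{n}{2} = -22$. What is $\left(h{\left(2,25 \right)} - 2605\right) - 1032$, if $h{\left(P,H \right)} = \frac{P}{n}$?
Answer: $- \frac{80015}{22} \approx -3637.0$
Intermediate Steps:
$n = -44$ ($n = 2 \left(-22\right) = -44$)
$h{\left(P,H \right)} = - \frac{P}{44}$ ($h{\left(P,H \right)} = \frac{P}{-44} = P \left(- \frac{1}{44}\right) = - \frac{P}{44}$)
$\left(h{\left(2,25 \right)} - 2605\right) - 1032 = \left(\left(- \frac{1}{44}\right) 2 - 2605\right) - 1032 = \left(- \frac{1}{22} - 2605\right) - 1032 = - \frac{57311}{22} - 1032 = - \frac{80015}{22}$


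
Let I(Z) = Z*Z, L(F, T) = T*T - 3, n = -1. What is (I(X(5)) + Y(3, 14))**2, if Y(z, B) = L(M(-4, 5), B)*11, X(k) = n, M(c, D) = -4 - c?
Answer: 4511376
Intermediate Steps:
L(F, T) = -3 + T**2 (L(F, T) = T**2 - 3 = -3 + T**2)
X(k) = -1
Y(z, B) = -33 + 11*B**2 (Y(z, B) = (-3 + B**2)*11 = -33 + 11*B**2)
I(Z) = Z**2
(I(X(5)) + Y(3, 14))**2 = ((-1)**2 + (-33 + 11*14**2))**2 = (1 + (-33 + 11*196))**2 = (1 + (-33 + 2156))**2 = (1 + 2123)**2 = 2124**2 = 4511376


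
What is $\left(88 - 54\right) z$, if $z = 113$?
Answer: $3842$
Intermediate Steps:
$\left(88 - 54\right) z = \left(88 - 54\right) 113 = 34 \cdot 113 = 3842$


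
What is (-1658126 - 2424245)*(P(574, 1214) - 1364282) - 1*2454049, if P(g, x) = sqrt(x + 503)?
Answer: 5569502818573 - 4082371*sqrt(1717) ≈ 5.5693e+12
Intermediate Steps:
P(g, x) = sqrt(503 + x)
(-1658126 - 2424245)*(P(574, 1214) - 1364282) - 1*2454049 = (-1658126 - 2424245)*(sqrt(503 + 1214) - 1364282) - 1*2454049 = -4082371*(sqrt(1717) - 1364282) - 2454049 = -4082371*(-1364282 + sqrt(1717)) - 2454049 = (5569505272622 - 4082371*sqrt(1717)) - 2454049 = 5569502818573 - 4082371*sqrt(1717)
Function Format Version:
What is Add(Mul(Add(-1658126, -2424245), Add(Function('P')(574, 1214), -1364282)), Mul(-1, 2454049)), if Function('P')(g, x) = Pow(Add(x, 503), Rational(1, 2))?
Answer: Add(5569502818573, Mul(-4082371, Pow(1717, Rational(1, 2)))) ≈ 5.5693e+12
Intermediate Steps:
Function('P')(g, x) = Pow(Add(503, x), Rational(1, 2))
Add(Mul(Add(-1658126, -2424245), Add(Function('P')(574, 1214), -1364282)), Mul(-1, 2454049)) = Add(Mul(Add(-1658126, -2424245), Add(Pow(Add(503, 1214), Rational(1, 2)), -1364282)), Mul(-1, 2454049)) = Add(Mul(-4082371, Add(Pow(1717, Rational(1, 2)), -1364282)), -2454049) = Add(Mul(-4082371, Add(-1364282, Pow(1717, Rational(1, 2)))), -2454049) = Add(Add(5569505272622, Mul(-4082371, Pow(1717, Rational(1, 2)))), -2454049) = Add(5569502818573, Mul(-4082371, Pow(1717, Rational(1, 2))))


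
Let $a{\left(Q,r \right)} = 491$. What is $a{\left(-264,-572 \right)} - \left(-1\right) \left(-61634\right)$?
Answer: $-61143$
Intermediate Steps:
$a{\left(-264,-572 \right)} - \left(-1\right) \left(-61634\right) = 491 - \left(-1\right) \left(-61634\right) = 491 - 61634 = -61143$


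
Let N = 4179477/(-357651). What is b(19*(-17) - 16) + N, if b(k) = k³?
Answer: -4644483387682/119217 ≈ -3.8958e+7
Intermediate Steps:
N = -1393159/119217 (N = 4179477*(-1/357651) = -1393159/119217 ≈ -11.686)
b(19*(-17) - 16) + N = (19*(-17) - 16)³ - 1393159/119217 = (-323 - 16)³ - 1393159/119217 = (-339)³ - 1393159/119217 = -38958219 - 1393159/119217 = -4644483387682/119217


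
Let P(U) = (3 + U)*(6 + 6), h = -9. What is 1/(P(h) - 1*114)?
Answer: -1/186 ≈ -0.0053763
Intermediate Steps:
P(U) = 36 + 12*U (P(U) = (3 + U)*12 = 36 + 12*U)
1/(P(h) - 1*114) = 1/((36 + 12*(-9)) - 1*114) = 1/((36 - 108) - 114) = 1/(-72 - 114) = 1/(-186) = -1/186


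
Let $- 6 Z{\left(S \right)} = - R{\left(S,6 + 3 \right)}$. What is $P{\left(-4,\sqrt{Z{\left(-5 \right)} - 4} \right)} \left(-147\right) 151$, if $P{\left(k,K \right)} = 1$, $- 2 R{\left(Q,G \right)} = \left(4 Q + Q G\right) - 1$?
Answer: $-22197$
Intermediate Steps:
$R{\left(Q,G \right)} = \frac{1}{2} - 2 Q - \frac{G Q}{2}$ ($R{\left(Q,G \right)} = - \frac{\left(4 Q + Q G\right) - 1}{2} = - \frac{\left(4 Q + G Q\right) - 1}{2} = - \frac{-1 + 4 Q + G Q}{2} = \frac{1}{2} - 2 Q - \frac{G Q}{2}$)
$Z{\left(S \right)} = \frac{1}{12} - \frac{13 S}{12}$ ($Z{\left(S \right)} = - \frac{\left(-1\right) \left(\frac{1}{2} - 2 S - \frac{\left(6 + 3\right) S}{2}\right)}{6} = - \frac{\left(-1\right) \left(\frac{1}{2} - 2 S - \frac{9 S}{2}\right)}{6} = - \frac{\left(-1\right) \left(\frac{1}{2} - \frac{13 S}{2}\right)}{6} = - \frac{- \frac{1}{2} + \frac{13 S}{2}}{6} = \frac{1}{12} - \frac{13 S}{12}$)
$P{\left(-4,\sqrt{Z{\left(-5 \right)} - 4} \right)} \left(-147\right) 151 = 1 \left(-147\right) 151 = \left(-147\right) 151 = -22197$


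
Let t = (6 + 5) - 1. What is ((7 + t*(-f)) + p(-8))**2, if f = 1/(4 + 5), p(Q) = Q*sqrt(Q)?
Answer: (53 - 144*I*sqrt(2))**2/81 ≈ -477.32 - 266.5*I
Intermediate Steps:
p(Q) = Q**(3/2)
t = 10 (t = 11 - 1 = 10)
f = 1/9 ≈ 0.11111
((7 + t*(-f)) + p(-8))**2 = ((7 + 10*(-1*1/9)) + (-8)**(3/2))**2 = ((7 + 10*(-1/9)) - 16*I*sqrt(2))**2 = ((7 - 10/9) - 16*I*sqrt(2))**2 = (53/9 - 16*I*sqrt(2))**2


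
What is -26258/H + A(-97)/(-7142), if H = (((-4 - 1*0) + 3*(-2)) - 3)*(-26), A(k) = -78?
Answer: -46877068/603499 ≈ -77.675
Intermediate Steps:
H = 338 (H = (((-4 + 0) - 6) - 3)*(-26) = ((-4 - 6) - 3)*(-26) = (-10 - 3)*(-26) = -13*(-26) = 338)
-26258/H + A(-97)/(-7142) = -26258/338 - 78/(-7142) = -26258*1/338 - 78*(-1/7142) = -13129/169 + 39/3571 = -46877068/603499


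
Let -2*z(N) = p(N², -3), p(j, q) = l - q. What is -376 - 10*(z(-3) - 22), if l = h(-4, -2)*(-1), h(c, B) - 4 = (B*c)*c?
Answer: -1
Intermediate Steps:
h(c, B) = 4 + B*c² (h(c, B) = 4 + (B*c)*c = 4 + B*c²)
l = 28 (l = (4 - 2*(-4)²)*(-1) = (4 - 2*16)*(-1) = (4 - 32)*(-1) = -28*(-1) = 28)
p(j, q) = 28 - q
z(N) = -31/2 (z(N) = -(28 - 1*(-3))/2 = -(28 + 3)/2 = -½*31 = -31/2)
-376 - 10*(z(-3) - 22) = -376 - 10*(-31/2 - 22) = -376 - 10*(-75/2) = -376 + 375 = -1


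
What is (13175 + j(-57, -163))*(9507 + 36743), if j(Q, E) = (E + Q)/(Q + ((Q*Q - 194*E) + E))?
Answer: 21114360106250/34651 ≈ 6.0934e+8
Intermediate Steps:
j(Q, E) = (E + Q)/(Q + Q² - 193*E) (j(Q, E) = (E + Q)/(Q + ((Q² - 194*E) + E)) = (E + Q)/(Q + (Q² - 193*E)) = (E + Q)/(Q + Q² - 193*E))
(13175 + j(-57, -163))*(9507 + 36743) = (13175 + (-163 - 57)/(-57 + (-57)² - 193*(-163)))*(9507 + 36743) = (13175 - 220/(-57 + 3249 + 31459))*46250 = (13175 - 220/34651)*46250 = (456526705/34651)*46250 = 21114360106250/34651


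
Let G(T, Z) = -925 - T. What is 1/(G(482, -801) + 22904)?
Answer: 1/21497 ≈ 4.6518e-5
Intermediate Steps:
1/(G(482, -801) + 22904) = 1/((-925 - 1*482) + 22904) = 1/((-925 - 482) + 22904) = 1/(-1407 + 22904) = 1/21497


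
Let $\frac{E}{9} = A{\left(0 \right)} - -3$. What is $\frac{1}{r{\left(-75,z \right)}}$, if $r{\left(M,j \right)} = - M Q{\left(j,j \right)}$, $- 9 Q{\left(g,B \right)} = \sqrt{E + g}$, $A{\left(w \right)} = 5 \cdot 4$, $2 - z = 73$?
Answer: $- \frac{3 \sqrt{34}}{1700} \approx -0.01029$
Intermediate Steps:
$z = -71$ ($z = 2 - 73 = -71$)
$A{\left(w \right)} = 20$
$E = 207$ ($E = 9 \left(20 - -3\right) = 9 \left(20 + 3\right) = 9 \cdot 23 = 207$)
$Q{\left(g,B \right)} = - \frac{\sqrt{207 + g}}{9}$
$r{\left(M,j \right)} = \frac{M \sqrt{207 + j}}{9}$ ($r{\left(M,j \right)} = - M \left(- \frac{\sqrt{207 + j}}{9}\right) = \frac{M \sqrt{207 + j}}{9}$)
$\frac{1}{r{\left(-75,z \right)}} = \frac{1}{\frac{1}{9} \left(-75\right) \sqrt{207 - 71}} = \frac{1}{\frac{1}{9} \left(-75\right) \sqrt{136}} = \frac{1}{\frac{1}{9} \left(-75\right) 2 \sqrt{34}} = \frac{1}{\left(- \frac{50}{3}\right) \sqrt{34}} = - \frac{3 \sqrt{34}}{1700}$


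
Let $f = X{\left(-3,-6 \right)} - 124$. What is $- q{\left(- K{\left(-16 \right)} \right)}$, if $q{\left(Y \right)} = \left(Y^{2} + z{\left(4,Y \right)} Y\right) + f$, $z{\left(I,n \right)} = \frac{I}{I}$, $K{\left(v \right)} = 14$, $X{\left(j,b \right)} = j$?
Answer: $-55$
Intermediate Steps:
$z{\left(I,n \right)} = 1$
$f = -127$ ($f = -3 - 124 = -127$)
$q{\left(Y \right)} = -127 + Y + Y^{2}$ ($q{\left(Y \right)} = \left(Y^{2} + 1 Y\right) - 127 = \left(Y^{2} + Y\right) - 127 = \left(Y + Y^{2}\right) - 127 = -127 + Y + Y^{2}$)
$- q{\left(- K{\left(-16 \right)} \right)} = - (-127 - 14 + \left(\left(-1\right) 14\right)^{2}) = - (-127 - 14 + \left(-14\right)^{2}) = - (-127 - 14 + 196) = \left(-1\right) 55 = -55$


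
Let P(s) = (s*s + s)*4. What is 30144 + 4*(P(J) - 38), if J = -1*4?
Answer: 30184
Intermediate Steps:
J = -4
P(s) = 4*s + 4*s² (P(s) = (s² + s)*4 = (s + s²)*4 = 4*s + 4*s²)
30144 + 4*(P(J) - 38) = 30144 + 4*(4*(-4)*(1 - 4) - 38) = 30144 + 4*(4*(-4)*(-3) - 38) = 30144 + 4*(48 - 38) = 30144 + 4*10 = 30144 + 40 = 30184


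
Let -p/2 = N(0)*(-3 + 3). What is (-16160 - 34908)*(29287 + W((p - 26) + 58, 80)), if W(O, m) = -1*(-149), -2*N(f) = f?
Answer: -1503237648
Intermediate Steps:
N(f) = -f/2
p = 0 (p = -2*(-½*0)*(-3 + 3) = -0*0 = -2*0 = 0)
W(O, m) = 149
(-16160 - 34908)*(29287 + W((p - 26) + 58, 80)) = (-16160 - 34908)*(29287 + 149) = -51068*29436 = -1503237648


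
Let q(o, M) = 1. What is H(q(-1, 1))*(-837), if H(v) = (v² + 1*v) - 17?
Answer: 12555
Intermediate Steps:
H(v) = -17 + v + v² (H(v) = (v² + v) - 17 = (v + v²) - 17 = -17 + v + v²)
H(q(-1, 1))*(-837) = (-17 + 1 + 1²)*(-837) = (-17 + 1 + 1)*(-837) = -15*(-837) = 12555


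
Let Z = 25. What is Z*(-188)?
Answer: -4700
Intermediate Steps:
Z*(-188) = 25*(-188) = -4700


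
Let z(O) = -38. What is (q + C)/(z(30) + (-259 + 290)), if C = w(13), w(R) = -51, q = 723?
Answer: -96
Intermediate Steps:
C = -51
(q + C)/(z(30) + (-259 + 290)) = (723 - 51)/(-38 + (-259 + 290)) = 672/(-38 + 31) = 672/(-7) = 672*(-⅐) = -96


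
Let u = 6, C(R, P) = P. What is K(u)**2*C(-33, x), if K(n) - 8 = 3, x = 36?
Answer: 4356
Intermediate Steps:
K(n) = 11 (K(n) = 8 + 3 = 11)
K(u)**2*C(-33, x) = 11**2*36 = 121*36 = 4356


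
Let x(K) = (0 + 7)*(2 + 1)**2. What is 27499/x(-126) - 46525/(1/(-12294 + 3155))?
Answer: 26787121924/63 ≈ 4.2519e+8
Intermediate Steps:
x(K) = 63 (x(K) = 7*3**2 = 7*9 = 63)
27499/x(-126) - 46525/(1/(-12294 + 3155)) = 27499/63 - 46525/(1/(-12294 + 3155)) = 27499*(1/63) - 46525/(1/(-9139)) = 27499/63 - 46525/(-1/9139) = 27499/63 - 46525*(-9139) = 27499/63 + 425191975 = 26787121924/63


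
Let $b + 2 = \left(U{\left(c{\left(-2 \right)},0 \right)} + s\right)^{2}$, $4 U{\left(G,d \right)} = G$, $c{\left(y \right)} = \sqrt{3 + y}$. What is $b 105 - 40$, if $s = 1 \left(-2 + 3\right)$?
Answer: $- \frac{1375}{16} \approx -85.938$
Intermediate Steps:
$s = 1$ ($s = 1 \cdot 1 = 1$)
$U{\left(G,d \right)} = \frac{G}{4}$
$b = - \frac{7}{16}$ ($b = -2 + \left(\frac{\sqrt{3 - 2}}{4} + 1\right)^{2} = -2 + \left(\frac{\sqrt{1}}{4} + 1\right)^{2} = -2 + \left(\frac{1}{4} \cdot 1 + 1\right)^{2} = -2 + \left(\frac{1}{4} + 1\right)^{2} = -2 + \left(\frac{5}{4}\right)^{2} = -2 + \frac{25}{16} = - \frac{7}{16} \approx -0.4375$)
$b 105 - 40 = \left(- \frac{7}{16}\right) 105 - 40 = - \frac{735}{16} - 40 = - \frac{1375}{16}$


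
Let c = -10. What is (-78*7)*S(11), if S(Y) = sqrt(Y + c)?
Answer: -546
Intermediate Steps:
S(Y) = sqrt(-10 + Y) (S(Y) = sqrt(Y - 10) = sqrt(-10 + Y))
(-78*7)*S(11) = (-78*7)*sqrt(-10 + 11) = -546*sqrt(1) = -546*1 = -546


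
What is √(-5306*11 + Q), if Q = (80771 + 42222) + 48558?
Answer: √113185 ≈ 336.43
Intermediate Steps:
Q = 171551 (Q = 122993 + 48558 = 171551)
√(-5306*11 + Q) = √(-5306*11 + 171551) = √(-58366 + 171551) = √113185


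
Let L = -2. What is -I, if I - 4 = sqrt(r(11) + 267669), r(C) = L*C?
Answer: -4 - sqrt(267647) ≈ -521.35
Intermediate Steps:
r(C) = -2*C
I = 4 + sqrt(267647) (I = 4 + sqrt(-2*11 + 267669) = 4 + sqrt(-22 + 267669) = 4 + sqrt(267647) ≈ 521.35)
-I = -(4 + sqrt(267647)) = -4 - sqrt(267647)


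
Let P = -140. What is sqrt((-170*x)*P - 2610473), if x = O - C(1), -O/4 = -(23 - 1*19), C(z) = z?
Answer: I*sqrt(2253473) ≈ 1501.2*I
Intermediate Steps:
O = 16 (O = -(-4)*(23 - 1*19) = -(-4)*(23 - 19) = -(-4)*4 = -4*(-4) = 16)
x = 15 (x = 16 - 1*1 = 16 - 1 = 15)
sqrt((-170*x)*P - 2610473) = sqrt(-170*15*(-140) - 2610473) = sqrt(-2550*(-140) - 2610473) = sqrt(357000 - 2610473) = sqrt(-2253473) = I*sqrt(2253473)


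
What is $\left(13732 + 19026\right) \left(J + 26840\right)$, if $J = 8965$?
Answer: $1172900190$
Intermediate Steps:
$\left(13732 + 19026\right) \left(J + 26840\right) = \left(13732 + 19026\right) \left(8965 + 26840\right) = 32758 \cdot 35805 = 1172900190$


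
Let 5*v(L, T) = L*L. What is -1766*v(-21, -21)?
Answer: -778806/5 ≈ -1.5576e+5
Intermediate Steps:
v(L, T) = L**2/5 (v(L, T) = (L*L)/5 = L**2/5)
-1766*v(-21, -21) = -1766*(-21)**2/5 = -1766*441/5 = -778806/5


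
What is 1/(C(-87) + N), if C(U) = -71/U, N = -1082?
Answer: -87/94063 ≈ -0.00092491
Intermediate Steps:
1/(C(-87) + N) = 1/(-71/(-87) - 1082) = 1/(-71*(-1/87) - 1082) = 1/(71/87 - 1082) = 1/(-94063/87) = -87/94063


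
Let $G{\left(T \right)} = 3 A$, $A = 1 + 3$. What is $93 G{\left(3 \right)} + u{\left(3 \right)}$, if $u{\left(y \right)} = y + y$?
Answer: $1122$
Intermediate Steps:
$A = 4$
$u{\left(y \right)} = 2 y$
$G{\left(T \right)} = 12$ ($G{\left(T \right)} = 3 \cdot 4 = 12$)
$93 G{\left(3 \right)} + u{\left(3 \right)} = 93 \cdot 12 + 2 \cdot 3 = 1116 + 6 = 1122$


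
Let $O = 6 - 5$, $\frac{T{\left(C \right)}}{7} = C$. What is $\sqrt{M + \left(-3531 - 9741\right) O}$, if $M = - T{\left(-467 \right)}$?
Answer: $i \sqrt{10003} \approx 100.02 i$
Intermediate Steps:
$T{\left(C \right)} = 7 C$
$O = 1$ ($O = 6 - 5 = 1$)
$M = 3269$ ($M = - 7 \left(-467\right) = \left(-1\right) \left(-3269\right) = 3269$)
$\sqrt{M + \left(-3531 - 9741\right) O} = \sqrt{3269 + \left(-3531 - 9741\right) 1} = \sqrt{3269 - 13272} = \sqrt{-10003} = i \sqrt{10003}$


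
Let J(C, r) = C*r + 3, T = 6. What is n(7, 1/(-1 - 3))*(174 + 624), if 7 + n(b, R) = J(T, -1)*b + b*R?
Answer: -47481/2 ≈ -23741.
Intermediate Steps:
J(C, r) = 3 + C*r
n(b, R) = -7 - 3*b + R*b (n(b, R) = -7 + ((3 + 6*(-1))*b + b*R) = -7 + ((3 - 6)*b + R*b) = -7 + (-3*b + R*b) = -7 - 3*b + R*b)
n(7, 1/(-1 - 3))*(174 + 624) = (-7 - 3*7 + 7/(-1 - 3))*(174 + 624) = (-7 - 21 + 7/(-4))*798 = (-7 - 21 - 1/4*7)*798 = (-7 - 21 - 7/4)*798 = -119/4*798 = -47481/2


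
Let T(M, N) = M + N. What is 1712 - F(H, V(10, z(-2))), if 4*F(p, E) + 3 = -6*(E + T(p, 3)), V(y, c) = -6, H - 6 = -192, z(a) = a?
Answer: 5717/4 ≈ 1429.3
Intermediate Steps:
H = -186 (H = 6 - 192 = -186)
F(p, E) = -21/4 - 3*E/2 - 3*p/2 (F(p, E) = -¾ + (-6*(E + (p + 3)))/4 = -¾ + (-6*(E + (3 + p)))/4 = -¾ + (-6*(3 + E + p))/4 = -¾ + (-18 - 6*E - 6*p)/4 = -¾ + (-9/2 - 3*E/2 - 3*p/2) = -21/4 - 3*E/2 - 3*p/2)
1712 - F(H, V(10, z(-2))) = 1712 - (-21/4 - 3/2*(-6) - 3/2*(-186)) = 1712 - (-21/4 + 9 + 279) = 1712 - 1*1131/4 = 1712 - 1131/4 = 5717/4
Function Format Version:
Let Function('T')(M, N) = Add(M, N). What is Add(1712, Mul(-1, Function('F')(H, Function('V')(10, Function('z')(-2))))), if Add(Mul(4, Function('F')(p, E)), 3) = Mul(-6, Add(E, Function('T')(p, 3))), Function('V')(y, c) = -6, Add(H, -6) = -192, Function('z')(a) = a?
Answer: Rational(5717, 4) ≈ 1429.3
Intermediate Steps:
H = -186 (H = Add(6, -192) = -186)
Function('F')(p, E) = Add(Rational(-21, 4), Mul(Rational(-3, 2), E), Mul(Rational(-3, 2), p)) (Function('F')(p, E) = Add(Rational(-3, 4), Mul(Rational(1, 4), Mul(-6, Add(E, Add(p, 3))))) = Add(Rational(-3, 4), Mul(Rational(1, 4), Mul(-6, Add(E, Add(3, p))))) = Add(Rational(-3, 4), Mul(Rational(1, 4), Mul(-6, Add(3, E, p)))) = Add(Rational(-3, 4), Mul(Rational(1, 4), Add(-18, Mul(-6, E), Mul(-6, p)))) = Add(Rational(-3, 4), Add(Rational(-9, 2), Mul(Rational(-3, 2), E), Mul(Rational(-3, 2), p))) = Add(Rational(-21, 4), Mul(Rational(-3, 2), E), Mul(Rational(-3, 2), p)))
Add(1712, Mul(-1, Function('F')(H, Function('V')(10, Function('z')(-2))))) = Add(1712, Mul(-1, Add(Rational(-21, 4), Mul(Rational(-3, 2), -6), Mul(Rational(-3, 2), -186)))) = Add(1712, Mul(-1, Add(Rational(-21, 4), 9, 279))) = Add(1712, Mul(-1, Rational(1131, 4))) = Add(1712, Rational(-1131, 4)) = Rational(5717, 4)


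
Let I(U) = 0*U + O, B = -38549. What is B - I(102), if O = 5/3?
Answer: -115652/3 ≈ -38551.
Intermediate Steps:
O = 5/3 (O = 5*(⅓) = 5/3 ≈ 1.6667)
I(U) = 5/3 (I(U) = 0*U + 5/3 = 0 + 5/3 = 5/3)
B - I(102) = -38549 - 1*5/3 = -38549 - 5/3 = -115652/3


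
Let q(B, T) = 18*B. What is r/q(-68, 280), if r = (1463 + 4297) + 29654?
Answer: -17707/612 ≈ -28.933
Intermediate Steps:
r = 35414 (r = 5760 + 29654 = 35414)
r/q(-68, 280) = 35414/((18*(-68))) = 35414/(-1224) = 35414*(-1/1224) = -17707/612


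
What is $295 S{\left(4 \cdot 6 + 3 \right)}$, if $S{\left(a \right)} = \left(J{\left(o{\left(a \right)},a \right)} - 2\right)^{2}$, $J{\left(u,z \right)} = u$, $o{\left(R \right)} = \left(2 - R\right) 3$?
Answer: $1749055$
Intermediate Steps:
$o{\left(R \right)} = 6 - 3 R$
$S{\left(a \right)} = \left(4 - 3 a\right)^{2}$ ($S{\left(a \right)} = \left(\left(6 - 3 a\right) - 2\right)^{2} = \left(4 - 3 a\right)^{2}$)
$295 S{\left(4 \cdot 6 + 3 \right)} = 295 \left(-4 + 3 \left(4 \cdot 6 + 3\right)\right)^{2} = 295 \left(-4 + 3 \left(24 + 3\right)\right)^{2} = 295 \left(-4 + 3 \cdot 27\right)^{2} = 295 \left(-4 + 81\right)^{2} = 295 \cdot 77^{2} = 295 \cdot 5929 = 1749055$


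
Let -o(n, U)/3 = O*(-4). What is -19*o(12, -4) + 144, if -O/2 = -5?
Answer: -2136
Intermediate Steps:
O = 10 (O = -2*(-5) = 10)
o(n, U) = 120 (o(n, U) = -30*(-4) = -3*(-40) = 120)
-19*o(12, -4) + 144 = -19*120 + 144 = -2280 + 144 = -2136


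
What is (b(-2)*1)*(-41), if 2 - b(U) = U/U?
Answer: -41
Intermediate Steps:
b(U) = 1 (b(U) = 2 - U/U = 2 - 1*1 = 2 - 1 = 1)
(b(-2)*1)*(-41) = (1*1)*(-41) = 1*(-41) = -41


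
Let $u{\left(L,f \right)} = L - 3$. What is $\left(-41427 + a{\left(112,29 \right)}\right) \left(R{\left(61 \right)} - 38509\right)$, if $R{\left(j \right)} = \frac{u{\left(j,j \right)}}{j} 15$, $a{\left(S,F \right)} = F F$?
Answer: $\frac{95303192894}{61} \approx 1.5623 \cdot 10^{9}$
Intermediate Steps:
$u{\left(L,f \right)} = -3 + L$
$a{\left(S,F \right)} = F^{2}$
$R{\left(j \right)} = \frac{15 \left(-3 + j\right)}{j}$ ($R{\left(j \right)} = \frac{-3 + j}{j} 15 = \frac{15 \left(-3 + j\right)}{j}$)
$\left(-41427 + a{\left(112,29 \right)}\right) \left(R{\left(61 \right)} - 38509\right) = \left(-41427 + 29^{2}\right) \left(\left(15 - \frac{45}{61}\right) - 38509\right) = \left(-41427 + 841\right) \left(\left(15 - \frac{45}{61}\right) - 38509\right) = - 40586 \left(\left(15 - \frac{45}{61}\right) - 38509\right) = - 40586 \left(\frac{870}{61} - 38509\right) = \left(-40586\right) \left(- \frac{2348179}{61}\right) = \frac{95303192894}{61}$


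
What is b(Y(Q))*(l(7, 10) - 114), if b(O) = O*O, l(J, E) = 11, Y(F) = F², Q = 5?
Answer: -64375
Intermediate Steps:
b(O) = O²
b(Y(Q))*(l(7, 10) - 114) = (5²)²*(11 - 114) = 25²*(-103) = 625*(-103) = -64375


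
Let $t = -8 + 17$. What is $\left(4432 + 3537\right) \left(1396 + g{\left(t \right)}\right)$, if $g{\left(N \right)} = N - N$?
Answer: $11124724$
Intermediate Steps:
$t = 9$
$g{\left(N \right)} = 0$
$\left(4432 + 3537\right) \left(1396 + g{\left(t \right)}\right) = \left(4432 + 3537\right) \left(1396 + 0\right) = 7969 \cdot 1396 = 11124724$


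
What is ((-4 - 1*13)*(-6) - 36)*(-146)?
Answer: -9636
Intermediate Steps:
((-4 - 1*13)*(-6) - 36)*(-146) = ((-4 - 13)*(-6) - 36)*(-146) = (-17*(-6) - 36)*(-146) = (102 - 36)*(-146) = 66*(-146) = -9636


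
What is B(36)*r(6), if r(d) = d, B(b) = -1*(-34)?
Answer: 204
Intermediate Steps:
B(b) = 34
B(36)*r(6) = 34*6 = 204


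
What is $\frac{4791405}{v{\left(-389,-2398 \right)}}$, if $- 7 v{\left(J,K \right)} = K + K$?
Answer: $\frac{33539835}{4796} \approx 6993.3$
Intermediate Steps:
$v{\left(J,K \right)} = - \frac{2 K}{7}$ ($v{\left(J,K \right)} = - \frac{K + K}{7} = - \frac{2 K}{7}$)
$\frac{4791405}{v{\left(-389,-2398 \right)}} = \frac{4791405}{\left(- \frac{2}{7}\right) \left(-2398\right)} = \frac{4791405}{\frac{4796}{7}} = 4791405 \cdot \frac{7}{4796} = \frac{33539835}{4796}$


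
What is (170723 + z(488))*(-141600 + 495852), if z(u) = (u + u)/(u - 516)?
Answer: 423266311884/7 ≈ 6.0467e+10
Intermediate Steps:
z(u) = 2*u/(-516 + u) (z(u) = (2*u)/(-516 + u) = 2*u/(-516 + u))
(170723 + z(488))*(-141600 + 495852) = (170723 + 2*488/(-516 + 488))*(-141600 + 495852) = (170723 + 2*488/(-28))*354252 = (170723 + 2*488*(-1/28))*354252 = (170723 - 244/7)*354252 = (1194817/7)*354252 = 423266311884/7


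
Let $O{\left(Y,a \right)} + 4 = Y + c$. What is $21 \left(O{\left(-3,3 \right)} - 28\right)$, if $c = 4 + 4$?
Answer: $-567$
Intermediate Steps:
$c = 8$
$O{\left(Y,a \right)} = 4 + Y$ ($O{\left(Y,a \right)} = -4 + \left(Y + 8\right) = -4 + \left(8 + Y\right) = 4 + Y$)
$21 \left(O{\left(-3,3 \right)} - 28\right) = 21 \left(\left(4 - 3\right) - 28\right) = 21 \left(1 - 28\right) = 21 \left(-27\right) = -567$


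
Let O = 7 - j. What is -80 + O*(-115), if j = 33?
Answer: 2910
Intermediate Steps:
O = -26 (O = 7 - 1*33 = 7 - 33 = -26)
-80 + O*(-115) = -80 - 26*(-115) = -80 + 2990 = 2910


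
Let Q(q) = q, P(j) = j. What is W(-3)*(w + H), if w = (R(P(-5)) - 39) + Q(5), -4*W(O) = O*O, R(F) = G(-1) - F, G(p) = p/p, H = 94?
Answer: -297/2 ≈ -148.50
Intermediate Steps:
G(p) = 1
R(F) = 1 - F
W(O) = -O²/4 (W(O) = -O*O/4 = -O²/4)
w = -28 (w = ((1 - 1*(-5)) - 39) + 5 = ((1 + 5) - 39) + 5 = (6 - 39) + 5 = -33 + 5 = -28)
W(-3)*(w + H) = (-¼*(-3)²)*(-28 + 94) = -¼*9*66 = -9/4*66 = -297/2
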